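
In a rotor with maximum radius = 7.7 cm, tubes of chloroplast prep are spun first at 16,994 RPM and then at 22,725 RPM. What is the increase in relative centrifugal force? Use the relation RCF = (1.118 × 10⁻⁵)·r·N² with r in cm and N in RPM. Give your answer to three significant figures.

≈ 19600 x g

RCF₁ = 1.118 × 10⁻⁵ × 7.7 × (16994)² = 1.118 × 10⁻⁵ × 7.7 × 288,796,036 ≈ 24,861.3 × g
RCF₂ = 1.118 × 10⁻⁵ × 7.7 × (22725)² = 1.118 × 10⁻⁵ × 7.7 × 516,425,625 ≈ 44,457 × g
Increase = 44,457 − 24,861.3 = 19,595.7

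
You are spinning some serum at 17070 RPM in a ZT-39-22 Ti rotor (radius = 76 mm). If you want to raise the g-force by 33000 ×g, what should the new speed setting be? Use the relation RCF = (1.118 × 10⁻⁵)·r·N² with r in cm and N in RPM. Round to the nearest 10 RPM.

r = 76 mm = 7.6 cm
Current RCF = 1.118 × 10⁻⁵ × 7.6 × (17070)² = 1.118 × 10⁻⁵ × 7.6 × 291,384,900 ≈ 24,758.4 × g
Target RCF = 24,758.4 + 33,000 = 57,758.4 × g
N² = 57,758.4 / (8.4968 × 10⁻⁵) = 679,766,500
N ≈ √679,766,500 ≈ 26,072.3

≈ 26070 RPM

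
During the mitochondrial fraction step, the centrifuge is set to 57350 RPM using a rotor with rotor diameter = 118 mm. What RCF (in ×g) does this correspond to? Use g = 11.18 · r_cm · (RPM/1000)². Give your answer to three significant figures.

RCF ≈ 217000 ×g

r = 118 mm / 2 = 59 mm = 5.9 cm
RCF = 11.18 × r × (N/1000)²
RCF = 11.18 × 5.9 × (57.35)² = 11.18 × 5.9 × 3,289.0225 ≈ 216,950.5 × g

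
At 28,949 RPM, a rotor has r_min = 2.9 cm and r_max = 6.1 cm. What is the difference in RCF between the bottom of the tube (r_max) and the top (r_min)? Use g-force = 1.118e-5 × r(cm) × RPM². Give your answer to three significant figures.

≈ 30000 × g

ΔRCF = 1.118 × 10⁻⁵ × (r_max − r_min) × N² = 1.118 × 10⁻⁵ × 3.2 × 838,044,601 ≈ 29,981.9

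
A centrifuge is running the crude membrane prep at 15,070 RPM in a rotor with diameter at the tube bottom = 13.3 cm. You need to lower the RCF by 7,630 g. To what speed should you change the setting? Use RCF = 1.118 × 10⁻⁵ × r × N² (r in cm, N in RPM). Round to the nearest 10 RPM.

r = 13.3 / 2 = 6.65 cm
Current RCF = 1.118 × 10⁻⁵ × 6.65 × (15070)² = 1.118 × 10⁻⁵ × 6.65 × 227,104,900 ≈ 16,884.6 × g
Target RCF = 16,884.6 − 7,630 = 9,254.6 × g
N² = 9,254.6 / (7.4347 × 10⁻⁵) = 124,478,459
N ≈ √124,478,459 ≈ 11,157.0

11160 RPM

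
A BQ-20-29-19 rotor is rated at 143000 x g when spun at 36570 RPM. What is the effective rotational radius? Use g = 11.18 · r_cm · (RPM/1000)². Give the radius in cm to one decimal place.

r ≈ 9.6 cm

RCF = 11.18 × r × (N/1000)²
143000 = 11.18 × r × (36.57)²
r = 143000 / (11.18 × 1337.3649) = 143000 / 14951.74 ≈ 9.564 cm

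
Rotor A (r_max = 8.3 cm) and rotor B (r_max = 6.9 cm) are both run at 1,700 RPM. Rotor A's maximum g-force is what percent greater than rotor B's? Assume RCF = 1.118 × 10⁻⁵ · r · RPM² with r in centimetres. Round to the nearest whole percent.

20%

At equal RPM, RCF scales linearly with r: ratio = 8.3 / 6.9 = 1.2029.
So rotor A delivers 20.3% more g-force.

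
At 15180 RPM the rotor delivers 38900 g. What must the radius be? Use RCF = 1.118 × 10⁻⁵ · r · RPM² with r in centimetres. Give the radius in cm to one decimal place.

RCF = 1.118 × 10⁻⁵ × r × N²
38900 = 1.118 × 10⁻⁵ × r × (15180)²
r = 38900 / (1.118 × 10⁻⁵ × 230,432,400) = 38900 / 2576.234 ≈ 15.100 cm

≈ 15.1 cm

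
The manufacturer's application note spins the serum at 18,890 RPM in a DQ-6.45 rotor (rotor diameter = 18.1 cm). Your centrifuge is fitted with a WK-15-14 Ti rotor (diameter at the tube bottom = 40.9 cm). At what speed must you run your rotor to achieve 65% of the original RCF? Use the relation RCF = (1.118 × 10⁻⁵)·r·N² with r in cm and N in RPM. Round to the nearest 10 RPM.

≈ 10130 RPM

Original rotor: r = 18.1 / 2 = 9.05 cm
RCF_original = 1.118 × 10⁻⁵ × 9.05 × (18890)² = 1.118 × 10⁻⁵ × 9.05 × 356,832,100 ≈ 36,103.9 × g
Target RCF = 0.65 × 36,103.9 ≈ 23,467.5 × g
Your rotor: r = 40.9 / 2 = 20.45 cm
23,467.5 = 1.118 × 10⁻⁵ × 20.45 × N²
N² = 23,467.5 / (22.8631 × 10⁻⁵) = 102,643,561
N ≈ √102,643,561 ≈ 10,131.3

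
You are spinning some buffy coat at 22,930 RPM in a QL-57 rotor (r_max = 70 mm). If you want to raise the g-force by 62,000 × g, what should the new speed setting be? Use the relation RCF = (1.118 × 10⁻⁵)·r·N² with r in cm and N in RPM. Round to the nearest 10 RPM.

N₂ ≈ 36300 RPM

r = 70 mm = 7.0 cm
Current RCF = 1.118 × 10⁻⁵ × 7 × (22930)² = 1.118 × 10⁻⁵ × 7 × 525,784,900 ≈ 41,147.9 × g
Target RCF = 41,147.9 + 62,000 = 103,147.9 × g
N² = 103,147.9 / (7.826 × 10⁻⁵) = 1,318,015,589
N ≈ √1,318,015,589 ≈ 36,304.5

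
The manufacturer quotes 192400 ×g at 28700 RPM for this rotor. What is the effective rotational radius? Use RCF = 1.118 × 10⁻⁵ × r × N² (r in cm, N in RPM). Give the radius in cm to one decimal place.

RCF = 1.118 × 10⁻⁵ × r × N²
192400 = 1.118 × 10⁻⁵ × r × (28700)²
r = 192400 / (1.118 × 10⁻⁵ × 823,690,000) = 192400 / 9208.854 ≈ 20.893 cm

r ≈ 20.9 cm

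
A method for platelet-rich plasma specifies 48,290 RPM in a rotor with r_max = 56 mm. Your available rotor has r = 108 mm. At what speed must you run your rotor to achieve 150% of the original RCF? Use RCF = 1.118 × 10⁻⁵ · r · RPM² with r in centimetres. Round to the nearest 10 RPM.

Original rotor: r = 56 mm = 5.6 cm
RCF = 1.118 × 10⁻⁵ × r × N²
RCF_original = 1.118 × 10⁻⁵ × 5.6 × (48290)² = 1.118 × 10⁻⁵ × 5.6 × 2,331,924,100 ≈ 145,997.1 × g
Target RCF = 1.5 × 145,997.1 ≈ 218,995.7 × g
Your rotor: r = 108 mm = 10.8 cm
218,995.7 = 1.118 × 10⁻⁵ × 10.8 × N²
N² = 218,995.7 / (12.0744 × 10⁻⁵) = 1,813,719,108
N ≈ √1,813,719,108 ≈ 42,587.8

≈ 42590 RPM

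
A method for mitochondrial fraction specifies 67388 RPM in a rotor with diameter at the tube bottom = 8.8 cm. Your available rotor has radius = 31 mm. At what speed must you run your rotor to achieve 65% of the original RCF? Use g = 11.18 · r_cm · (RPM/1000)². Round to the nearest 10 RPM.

≈ 64730 RPM

Original rotor: r = 8.8 / 2 = 4.4 cm
RCF_original = 11.18 × 4.4 × (67.388)² = 11.18 × 4.4 × 4,541.142544 ≈ 223,387.9 × g
Target RCF = 0.65 × 223,387.9 ≈ 145,202.1 × g
Your rotor: r = 31 mm = 3.1 cm
145,202.1 = 11.18 × 3.1 × (N/1000)²
(N/1000)² = 145,202.1 / 34.658 = 4189.57
N = 1000 × √4189.57 ≈ 64,726.9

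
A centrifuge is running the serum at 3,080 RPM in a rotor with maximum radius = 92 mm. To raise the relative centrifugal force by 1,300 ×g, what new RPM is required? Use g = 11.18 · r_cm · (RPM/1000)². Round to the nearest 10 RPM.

r = 92 mm = 9.2 cm
Current RCF = 11.18 × 9.2 × (3.08)² = 11.18 × 9.2 × 9.4864 ≈ 975.7 × g
Target RCF = 975.7 + 1,300 = 2,275.7 × g
(N/1000)² = 2,275.7 / 102.856 = 22.12511
N = 1000 × √22.12511 ≈ 4,703.7

4700 RPM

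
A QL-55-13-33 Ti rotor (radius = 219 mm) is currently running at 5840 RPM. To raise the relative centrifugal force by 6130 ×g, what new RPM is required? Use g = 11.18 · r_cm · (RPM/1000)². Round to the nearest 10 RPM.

≈ 7690 RPM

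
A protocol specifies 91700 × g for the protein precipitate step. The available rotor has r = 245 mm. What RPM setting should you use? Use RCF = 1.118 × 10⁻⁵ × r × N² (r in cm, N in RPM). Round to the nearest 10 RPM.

18300 RPM

r = 245 mm = 24.5 cm
RCF = 1.118 × 10⁻⁵ × r × N²
91,700 = 1.118 × 10⁻⁵ × 24.5 × N²
N² = 91,700 / (27.391 × 10⁻⁵) = 334,781,498
N ≈ √334,781,498 ≈ 18,297.0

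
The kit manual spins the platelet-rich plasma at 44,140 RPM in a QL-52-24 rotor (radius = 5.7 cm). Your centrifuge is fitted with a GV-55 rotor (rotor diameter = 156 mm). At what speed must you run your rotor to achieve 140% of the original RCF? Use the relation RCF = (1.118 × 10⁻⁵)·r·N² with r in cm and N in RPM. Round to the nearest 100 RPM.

≈ 44600 RPM

RCF = 1.118 × 10⁻⁵ × r × N²
RCF_original = 1.118 × 10⁻⁵ × 5.7 × (44140)² = 1.118 × 10⁻⁵ × 5.7 × 1,948,339,600 ≈ 124,159.9 × g
Target RCF = 1.4 × 124,159.9 ≈ 173,823.9 × g
Your rotor: r = 156 mm / 2 = 78 mm = 7.8 cm
173,823.9 = 1.118 × 10⁻⁵ × 7.8 × N²
N² = 173,823.9 / (8.7204 × 10⁻⁵) = 1,993,301,913
N ≈ √1,993,301,913 ≈ 44,646.4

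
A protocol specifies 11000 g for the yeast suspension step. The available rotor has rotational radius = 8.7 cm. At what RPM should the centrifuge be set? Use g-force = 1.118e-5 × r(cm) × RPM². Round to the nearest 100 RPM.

≈ 10600 RPM

11,000 = 1.118 × 10⁻⁵ × 8.7 × N²
N² = 11,000 / (9.7266 × 10⁻⁵) = 113,091,933
N ≈ √113,091,933 ≈ 10,634.5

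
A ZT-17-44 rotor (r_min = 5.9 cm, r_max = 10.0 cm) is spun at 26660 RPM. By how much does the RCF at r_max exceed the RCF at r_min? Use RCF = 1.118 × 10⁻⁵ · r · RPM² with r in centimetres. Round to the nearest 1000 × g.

RCF_max = 1.118 × 10⁻⁵ × 10 × (26660)² = 1.118 × 10⁻⁵ × 10 × 710,755,600 ≈ 79,462.5 × g
RCF_min = 1.118 × 10⁻⁵ × 5.9 × (26660)² = 1.118 × 10⁻⁵ × 5.9 × 710,755,600 ≈ 46,882.9 × g
ΔRCF = 79,462.5 − 46,882.9 = 32,579.6

≈ 33000 x g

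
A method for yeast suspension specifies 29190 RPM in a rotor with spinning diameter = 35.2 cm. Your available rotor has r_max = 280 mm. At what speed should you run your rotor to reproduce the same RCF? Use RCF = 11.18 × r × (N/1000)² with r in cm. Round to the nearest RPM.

≈ 23143 RPM

Original rotor: r = 35.2 / 2 = 17.6 cm
RCF_original = 11.18 × 17.6 × (29.19)² = 11.18 × 17.6 × 852.0561 ≈ 167,657.4 × g
Your rotor: r = 280 mm = 28.0 cm
167,657.4 = 11.18 × 28 × (N/1000)²
(N/1000)² = 167,657.4 / 313.04 = 535.5782
N = 1000 × √535.5782 ≈ 23,142.6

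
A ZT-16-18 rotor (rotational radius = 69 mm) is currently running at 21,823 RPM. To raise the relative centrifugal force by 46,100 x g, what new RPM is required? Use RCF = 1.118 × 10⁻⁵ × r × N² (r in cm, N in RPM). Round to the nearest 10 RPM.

≈ 32770 RPM

r = 69 mm = 6.9 cm
Current RCF = 1.118 × 10⁻⁵ × 6.9 × (21823)² = 1.118 × 10⁻⁵ × 6.9 × 476,243,329 ≈ 36,738.4 × g
Target RCF = 36,738.4 + 46,100 = 82,838.4 × g
N² = 82,838.4 / (7.7142 × 10⁻⁵) = 1,073,843,043
N ≈ √1,073,843,043 ≈ 32,769.5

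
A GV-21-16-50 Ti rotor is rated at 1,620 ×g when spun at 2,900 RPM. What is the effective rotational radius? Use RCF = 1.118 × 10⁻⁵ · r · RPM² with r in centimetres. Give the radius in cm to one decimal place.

r ≈ 17.2 cm

1620 = 1.118 × 10⁻⁵ × r × (2900)²
r = 1620 / (1.118 × 10⁻⁵ × 8,410,000) = 1620 / 94.0238 ≈ 17.230 cm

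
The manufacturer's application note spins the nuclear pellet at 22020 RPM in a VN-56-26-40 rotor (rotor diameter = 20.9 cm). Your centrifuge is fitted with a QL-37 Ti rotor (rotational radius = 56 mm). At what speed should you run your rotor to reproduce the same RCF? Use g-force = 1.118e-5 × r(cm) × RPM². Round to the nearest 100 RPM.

Original rotor: r = 20.9 / 2 = 10.45 cm
RCF_original = 1.118 × 10⁻⁵ × 10.45 × (22020)² = 1.118 × 10⁻⁵ × 10.45 × 484,880,400 ≈ 56,649.1 × g
Your rotor: r = 56 mm = 5.6 cm
56,649.1 = 1.118 × 10⁻⁵ × 5.6 × N²
N² = 56,649.1 / (6.2608 × 10⁻⁵) = 904,822,067
N ≈ √904,822,067 ≈ 30,080.3

30100 RPM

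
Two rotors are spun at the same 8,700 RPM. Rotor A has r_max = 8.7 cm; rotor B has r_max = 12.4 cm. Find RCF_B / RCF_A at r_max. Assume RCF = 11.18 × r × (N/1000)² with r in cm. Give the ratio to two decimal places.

At fixed N, RCF ∝ r, so RCF_B/RCF_A = r_B/r_A = 12.4 / 8.7 = 1.4253.

1.43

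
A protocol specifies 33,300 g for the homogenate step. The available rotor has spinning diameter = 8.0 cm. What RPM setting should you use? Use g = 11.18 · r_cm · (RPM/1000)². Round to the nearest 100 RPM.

r = 8.0 / 2 = 4 cm
33,300 = 11.18 × 4 × (N/1000)²
(N/1000)² = 33,300 / 44.72 = 744.6333
N = 1000 × √744.6333 ≈ 27,288.0

27300 RPM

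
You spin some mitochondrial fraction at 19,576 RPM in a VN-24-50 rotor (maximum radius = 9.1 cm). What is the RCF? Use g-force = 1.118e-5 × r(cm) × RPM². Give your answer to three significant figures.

RCF = 1.118 × 10⁻⁵ × r × N²
RCF = 1.118 × 10⁻⁵ × 9.1 × (19576)² = 1.118 × 10⁻⁵ × 9.1 × 383,219,776 ≈ 38,988 × g

≈ 39000 g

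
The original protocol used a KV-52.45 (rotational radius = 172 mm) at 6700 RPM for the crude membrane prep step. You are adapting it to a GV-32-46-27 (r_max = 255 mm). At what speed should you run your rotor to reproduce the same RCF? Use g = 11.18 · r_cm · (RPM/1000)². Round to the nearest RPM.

Original rotor: r = 172 mm = 17.2 cm
RCF = 11.18 × r × (N/1000)²
RCF_original = 11.18 × 17.2 × (6.7)² = 11.18 × 17.2 × 44.89 ≈ 8,632.2 × g
Your rotor: r = 255 mm = 25.5 cm
8,632.2 = 11.18 × 25.5 × (N/1000)²
(N/1000)² = 8,632.2 / 285.09 = 30.27886
N = 1000 × √30.27886 ≈ 5,502.6

≈ 5503 RPM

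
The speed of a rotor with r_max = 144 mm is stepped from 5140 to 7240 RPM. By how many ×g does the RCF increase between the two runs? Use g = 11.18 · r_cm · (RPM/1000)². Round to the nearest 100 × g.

≈ 4200 ×g

r = 144 mm = 14.4 cm
RCF₁ = 11.18 × 14.4 × (5.14)² = 11.18 × 14.4 × 26.4196 ≈ 4,253.3 × g
RCF₂ = 11.18 × 14.4 × (7.24)² = 11.18 × 14.4 × 52.4176 ≈ 8,438.8 × g
Increase = 8,438.8 − 4,253.3 = 4,185.5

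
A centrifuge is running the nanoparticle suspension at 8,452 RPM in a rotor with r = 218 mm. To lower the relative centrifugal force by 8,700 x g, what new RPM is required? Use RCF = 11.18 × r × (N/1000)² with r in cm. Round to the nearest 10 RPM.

≈ 5980 RPM

r = 218 mm = 21.8 cm
Current RCF = 11.18 × 21.8 × (8.452)² = 11.18 × 21.8 × 71.436304 ≈ 17,410.7 × g
Target RCF = 17,410.7 − 8,700 = 8,710.7 × g
(N/1000)² = 8,710.7 / 243.724 = 35.74002
N = 1000 × √35.74002 ≈ 5,978.3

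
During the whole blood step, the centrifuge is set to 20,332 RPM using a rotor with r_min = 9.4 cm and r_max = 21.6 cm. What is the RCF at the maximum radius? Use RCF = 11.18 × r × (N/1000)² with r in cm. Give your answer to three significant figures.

99800 × g

Use r_max = 21.6 cm.
RCF = 11.18 × 21.6 × (20.332)² = 11.18 × 21.6 × 413.390224 ≈ 99,828.8 × g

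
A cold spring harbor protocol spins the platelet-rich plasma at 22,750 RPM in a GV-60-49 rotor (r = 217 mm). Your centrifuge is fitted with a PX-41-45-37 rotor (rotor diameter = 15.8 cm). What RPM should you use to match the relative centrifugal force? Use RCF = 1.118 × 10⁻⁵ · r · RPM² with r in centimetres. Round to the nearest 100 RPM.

Original rotor: r = 217 mm = 21.7 cm
RCF_original = 1.118 × 10⁻⁵ × 21.7 × (22750)² = 1.118 × 10⁻⁵ × 21.7 × 517,562,500 ≈ 125,563.8 × g
Your rotor: r = 15.8 / 2 = 7.9 cm
125,563.8 = 1.118 × 10⁻⁵ × 7.9 × N²
N² = 125,563.8 / (8.8322 × 10⁻⁵) = 1,421,659,383
N ≈ √1,421,659,383 ≈ 37,704.9

≈ 37700 RPM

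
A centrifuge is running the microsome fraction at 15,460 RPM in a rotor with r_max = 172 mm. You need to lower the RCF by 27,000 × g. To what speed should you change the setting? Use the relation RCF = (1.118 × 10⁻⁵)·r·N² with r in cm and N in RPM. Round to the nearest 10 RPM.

r = 172 mm = 17.2 cm
Current RCF = 1.118 × 10⁻⁵ × 17.2 × (15460)² = 1.118 × 10⁻⁵ × 17.2 × 239,011,600 ≈ 45,961 × g
Target RCF = 45,961 − 27,000 = 18,961 × g
N² = 18,961 / (19.2296 × 10⁻⁵) = 98,603,195
N ≈ √98,603,195 ≈ 9,929.9

N₂ ≈ 9930 RPM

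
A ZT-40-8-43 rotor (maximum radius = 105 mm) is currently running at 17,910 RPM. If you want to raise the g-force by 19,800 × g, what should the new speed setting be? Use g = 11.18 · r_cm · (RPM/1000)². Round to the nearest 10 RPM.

≈ 22120 RPM

r = 105 mm = 10.5 cm
Current RCF = 11.18 × 10.5 × (17.91)² = 11.18 × 10.5 × 320.7681 ≈ 37,655 × g
Target RCF = 37,655 + 19,800 = 57,455 × g
(N/1000)² = 57,455 / 117.39 = 489.4369
N = 1000 × √489.4369 ≈ 22,123.2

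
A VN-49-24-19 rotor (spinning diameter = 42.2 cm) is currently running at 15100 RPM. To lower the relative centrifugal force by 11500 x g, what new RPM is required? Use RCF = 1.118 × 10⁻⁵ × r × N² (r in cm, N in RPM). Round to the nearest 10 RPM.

13390 RPM

r = 42.2 / 2 = 21.1 cm
Current RCF = 1.118 × 10⁻⁵ × 21.1 × (15100)² = 1.118 × 10⁻⁵ × 21.1 × 228,010,000 ≈ 53,787.1 × g
Target RCF = 53,787.1 − 11,500 = 42,287.1 × g
N² = 42,287.1 / (23.5898 × 10⁻⁵) = 179,260,104
N ≈ √179,260,104 ≈ 13,388.8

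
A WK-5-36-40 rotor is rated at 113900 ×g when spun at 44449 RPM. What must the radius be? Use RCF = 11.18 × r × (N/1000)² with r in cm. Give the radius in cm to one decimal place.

113900 = 11.18 × r × (44.449)²
r = 113900 / (11.18 × 1975.713601) = 113900 / 22088.48 ≈ 5.157 cm

r ≈ 5.2 cm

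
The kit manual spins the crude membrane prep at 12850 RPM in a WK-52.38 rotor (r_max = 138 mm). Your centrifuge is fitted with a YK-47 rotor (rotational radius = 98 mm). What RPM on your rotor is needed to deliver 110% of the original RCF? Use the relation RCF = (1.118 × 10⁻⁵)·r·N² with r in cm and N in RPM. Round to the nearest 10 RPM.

15990 RPM

Original rotor: r = 138 mm = 13.8 cm
RCF_original = 1.118 × 10⁻⁵ × 13.8 × (12850)² = 1.118 × 10⁻⁵ × 13.8 × 165,122,500 ≈ 25,475.8 × g
Target RCF = 1.1 × 25,475.8 ≈ 28,023.4 × g
Your rotor: r = 98 mm = 9.8 cm
28,023.4 = 1.118 × 10⁻⁵ × 9.8 × N²
N² = 28,023.4 / (10.9564 × 10⁻⁵) = 255,771,969
N ≈ √255,771,969 ≈ 15,992.9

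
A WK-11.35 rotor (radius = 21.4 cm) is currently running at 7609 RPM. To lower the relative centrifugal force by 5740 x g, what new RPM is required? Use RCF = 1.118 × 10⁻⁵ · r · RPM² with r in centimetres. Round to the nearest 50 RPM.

≈ 5800 RPM

Current RCF = 1.118 × 10⁻⁵ × 21.4 × (7609)² = 1.118 × 10⁻⁵ × 21.4 × 57,896,881 ≈ 13,851.9 × g
Target RCF = 13,851.9 − 5,740 = 8,111.9 × g
N² = 8,111.9 / (23.9252 × 10⁻⁵) = 33,905,255
N ≈ √33,905,255 ≈ 5,822.8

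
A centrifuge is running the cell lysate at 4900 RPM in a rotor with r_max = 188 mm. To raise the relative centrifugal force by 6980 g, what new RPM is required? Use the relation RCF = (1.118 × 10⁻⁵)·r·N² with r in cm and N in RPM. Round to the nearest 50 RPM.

r = 188 mm = 18.8 cm
Current RCF = 1.118 × 10⁻⁵ × 18.8 × (4900)² = 1.118 × 10⁻⁵ × 18.8 × 24,010,000 ≈ 5,046.5 × g
Target RCF = 5,046.5 + 6,980 = 12,026.5 × g
N² = 12,026.5 / (21.0184 × 10⁻⁵) = 57,218,913
N ≈ √57,218,913 ≈ 7,564.3

7550 RPM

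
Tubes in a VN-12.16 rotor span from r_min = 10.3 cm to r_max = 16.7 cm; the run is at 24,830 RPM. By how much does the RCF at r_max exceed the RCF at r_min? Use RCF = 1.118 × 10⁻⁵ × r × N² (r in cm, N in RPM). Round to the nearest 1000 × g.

≈ 44000 g

RCF_max = 1.118 × 10⁻⁵ × 16.7 × (24830)² = 1.118 × 10⁻⁵ × 16.7 × 616,528,900 ≈ 115,109.6 × g
RCF_min = 1.118 × 10⁻⁵ × 10.3 × (24830)² = 1.118 × 10⁻⁵ × 10.3 × 616,528,900 ≈ 70,995.8 × g
ΔRCF = 115,109.6 − 70,995.8 = 44,113.8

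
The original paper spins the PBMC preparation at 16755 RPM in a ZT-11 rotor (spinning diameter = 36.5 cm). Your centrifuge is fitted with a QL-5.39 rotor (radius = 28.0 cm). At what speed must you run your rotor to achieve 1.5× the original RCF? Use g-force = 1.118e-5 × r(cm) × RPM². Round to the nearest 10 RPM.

16570 RPM

Original rotor: r = 36.5 / 2 = 18.25 cm
RCF_original = 1.118 × 10⁻⁵ × 18.25 × (16755)² = 1.118 × 10⁻⁵ × 18.25 × 280,730,025 ≈ 57,278.8 × g
Target RCF = 1.5 × 57,278.8 ≈ 85,918.2 × g
85,918.2 = 1.118 × 10⁻⁵ × 28 × N²
N² = 85,918.2 / (31.304 × 10⁻⁵) = 274,463,966
N ≈ √274,463,966 ≈ 16,567.0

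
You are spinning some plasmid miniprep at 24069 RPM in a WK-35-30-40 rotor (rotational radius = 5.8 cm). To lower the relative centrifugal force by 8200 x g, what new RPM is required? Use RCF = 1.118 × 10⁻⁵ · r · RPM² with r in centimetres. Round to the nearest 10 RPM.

Current RCF = 1.118 × 10⁻⁵ × 5.8 × (24069)² = 1.118 × 10⁻⁵ × 5.8 × 579,316,761 ≈ 37,565.2 × g
Target RCF = 37,565.2 − 8,200 = 29,365.2 × g
N² = 29,365.2 / (6.4844 × 10⁻⁵) = 452,859,170
N ≈ √452,859,170 ≈ 21,280.5

N₂ ≈ 21280 RPM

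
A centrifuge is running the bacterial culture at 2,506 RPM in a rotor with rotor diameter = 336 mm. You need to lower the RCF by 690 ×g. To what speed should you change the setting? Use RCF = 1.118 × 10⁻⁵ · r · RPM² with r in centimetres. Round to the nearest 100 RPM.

≈ 1600 RPM

r = 336 mm / 2 = 168 mm = 16.8 cm
Current RCF = 1.118 × 10⁻⁵ × 16.8 × (2506)² = 1.118 × 10⁻⁵ × 16.8 × 6,280,036 ≈ 1,179.5 × g
Target RCF = 1,179.5 − 690 = 489.5 × g
N² = 489.5 / (18.7824 × 10⁻⁵) = 2,606,163
N ≈ √2,606,163 ≈ 1,614.4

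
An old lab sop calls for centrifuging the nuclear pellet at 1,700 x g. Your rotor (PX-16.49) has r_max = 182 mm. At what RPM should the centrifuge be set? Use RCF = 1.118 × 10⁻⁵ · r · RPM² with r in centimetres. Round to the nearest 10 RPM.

r = 182 mm = 18.2 cm
1,700 = 1.118 × 10⁻⁵ × 18.2 × N²
N² = 1,700 / (20.3476 × 10⁻⁵) = 8,354,794
N ≈ √8,354,794 ≈ 2,890.5

≈ 2890 RPM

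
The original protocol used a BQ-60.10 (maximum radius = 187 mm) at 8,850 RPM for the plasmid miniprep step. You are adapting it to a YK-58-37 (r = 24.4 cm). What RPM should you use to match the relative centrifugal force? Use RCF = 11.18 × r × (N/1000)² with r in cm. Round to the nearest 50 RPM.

Original rotor: r = 187 mm = 18.7 cm
RCF_original = 11.18 × 18.7 × (8.85)² = 11.18 × 18.7 × 78.3225 ≈ 16,374.6 × g
16,374.6 = 11.18 × 24.4 × (N/1000)²
(N/1000)² = 16,374.6 / 272.792 = 60.02595
N = 1000 × √60.02595 ≈ 7,747.6

7750 RPM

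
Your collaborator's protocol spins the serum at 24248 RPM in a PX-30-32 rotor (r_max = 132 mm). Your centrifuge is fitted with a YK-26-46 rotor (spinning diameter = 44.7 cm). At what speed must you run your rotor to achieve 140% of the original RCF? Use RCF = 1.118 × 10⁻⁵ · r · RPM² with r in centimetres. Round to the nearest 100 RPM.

≈ 22000 RPM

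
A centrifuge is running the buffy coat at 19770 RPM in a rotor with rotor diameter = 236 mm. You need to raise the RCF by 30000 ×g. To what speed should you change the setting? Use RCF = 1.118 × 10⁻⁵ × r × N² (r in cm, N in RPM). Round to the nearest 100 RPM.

≈ 24900 RPM

r = 236 mm / 2 = 118 mm = 11.8 cm
Current RCF = 1.118 × 10⁻⁵ × 11.8 × (19770)² = 1.118 × 10⁻⁵ × 11.8 × 390,852,900 ≈ 51,562.9 × g
Target RCF = 51,562.9 + 30,000 = 81,562.9 × g
N² = 81,562.9 / (13.1924 × 10⁻⁵) = 618,256,724
N ≈ √618,256,724 ≈ 24,864.8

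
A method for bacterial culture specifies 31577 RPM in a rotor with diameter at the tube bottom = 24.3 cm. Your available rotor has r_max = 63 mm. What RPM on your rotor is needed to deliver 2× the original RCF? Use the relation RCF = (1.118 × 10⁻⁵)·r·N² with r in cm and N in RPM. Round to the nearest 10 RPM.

≈ 62020 RPM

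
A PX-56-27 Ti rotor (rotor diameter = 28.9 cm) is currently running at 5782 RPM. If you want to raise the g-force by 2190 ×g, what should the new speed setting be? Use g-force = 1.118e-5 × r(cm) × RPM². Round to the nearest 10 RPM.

r = 28.9 / 2 = 14.45 cm
Current RCF = 1.118 × 10⁻⁵ × 14.45 × (5782)² = 1.118 × 10⁻⁵ × 14.45 × 33,431,524 ≈ 5,400.9 × g
Target RCF = 5,400.9 + 2,190 = 7,590.9 × g
N² = 7,590.9 / (16.1551 × 10⁻⁵) = 46,987,639
N ≈ √46,987,639 ≈ 6,854.8

≈ 6850 RPM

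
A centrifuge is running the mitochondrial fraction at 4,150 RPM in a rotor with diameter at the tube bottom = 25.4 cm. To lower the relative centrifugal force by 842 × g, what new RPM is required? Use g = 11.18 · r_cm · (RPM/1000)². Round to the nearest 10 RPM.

r = 25.4 / 2 = 12.7 cm
Current RCF = 11.18 × 12.7 × (4.15)² = 11.18 × 12.7 × 17.2225 ≈ 2,445.4 × g
Target RCF = 2,445.4 − 842 = 1,603.4 × g
(N/1000)² = 1,603.4 / 141.986 = 11.29266
N = 1000 × √11.29266 ≈ 3,360.5

N₂ ≈ 3360 RPM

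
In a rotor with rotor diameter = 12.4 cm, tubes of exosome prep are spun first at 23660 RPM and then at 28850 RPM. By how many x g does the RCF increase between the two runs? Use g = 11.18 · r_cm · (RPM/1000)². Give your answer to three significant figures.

≈ 18900 x g

r = 12.4 / 2 = 6.2 cm
RCF₁ = 11.18 × 6.2 × (23.66)² = 11.18 × 6.2 × 559.7956 ≈ 38,802.8 × g
RCF₂ = 11.18 × 6.2 × (28.85)² = 11.18 × 6.2 × 832.3225 ≈ 57,693.3 × g
Increase = 57,693.3 − 38,802.8 = 18,890.5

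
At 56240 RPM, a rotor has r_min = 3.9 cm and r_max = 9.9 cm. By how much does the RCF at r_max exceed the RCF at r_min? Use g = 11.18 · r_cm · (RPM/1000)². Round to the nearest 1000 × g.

RCF_max = 11.18 × 9.9 × (56.24)² = 11.18 × 9.9 × 3,162.9376 ≈ 350,080.3 × g
RCF_min = 11.18 × 3.9 × (56.24)² = 11.18 × 3.9 × 3,162.9376 ≈ 137,910.4 × g
ΔRCF = 350,080.3 − 137,910.4 = 212,169.9

≈ 212000 × g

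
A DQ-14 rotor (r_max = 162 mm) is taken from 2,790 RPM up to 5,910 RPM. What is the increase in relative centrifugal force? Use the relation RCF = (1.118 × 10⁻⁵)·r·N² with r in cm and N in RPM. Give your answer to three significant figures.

r = 162 mm = 16.2 cm
RCF₁ = 1.118 × 10⁻⁵ × 16.2 × (2790)² = 1.118 × 10⁻⁵ × 16.2 × 7,784,100 ≈ 1,409.8 × g
RCF₂ = 1.118 × 10⁻⁵ × 16.2 × (5910)² = 1.118 × 10⁻⁵ × 16.2 × 34,928,100 ≈ 6,326 × g
Increase = 6,326 − 1,409.8 = 4,916.2

4920 x g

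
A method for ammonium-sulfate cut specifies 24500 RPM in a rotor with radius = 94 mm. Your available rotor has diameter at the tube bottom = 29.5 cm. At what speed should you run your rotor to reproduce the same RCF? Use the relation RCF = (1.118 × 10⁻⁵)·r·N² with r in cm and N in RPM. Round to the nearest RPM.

19558 RPM

Original rotor: r = 94 mm = 9.4 cm
RCF = 1.118 × 10⁻⁵ × r × N²
RCF_original = 1.118 × 10⁻⁵ × 9.4 × (24500)² = 1.118 × 10⁻⁵ × 9.4 × 600,250,000 ≈ 63,081.5 × g
Your rotor: r = 29.5 / 2 = 14.75 cm
63,081.5 = 1.118 × 10⁻⁵ × 14.75 × N²
N² = 63,081.5 / (16.4905 × 10⁻⁵) = 382,532,367
N ≈ √382,532,367 ≈ 19,558.4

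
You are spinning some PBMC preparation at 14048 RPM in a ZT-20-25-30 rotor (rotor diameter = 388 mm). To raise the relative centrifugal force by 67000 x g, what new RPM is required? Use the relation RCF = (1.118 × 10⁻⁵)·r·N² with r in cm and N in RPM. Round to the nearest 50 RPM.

22500 RPM

r = 388 mm / 2 = 194 mm = 19.4 cm
Current RCF = 1.118 × 10⁻⁵ × 19.4 × (14048)² = 1.118 × 10⁻⁵ × 19.4 × 197,346,304 ≈ 42,802.8 × g
Target RCF = 42,802.8 + 67,000 = 109,802.8 × g
N² = 109,802.8 / (21.6892 × 10⁻⁵) = 506,255,648
N ≈ √506,255,648 ≈ 22,500.1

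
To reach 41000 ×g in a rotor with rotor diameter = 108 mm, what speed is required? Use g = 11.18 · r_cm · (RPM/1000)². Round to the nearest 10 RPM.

≈ 26060 RPM

r = 108 mm / 2 = 54 mm = 5.4 cm
41,000 = 11.18 × 5.4 × (N/1000)²
(N/1000)² = 41,000 / 60.372 = 679.1228
N = 1000 × √679.1228 ≈ 26,060.0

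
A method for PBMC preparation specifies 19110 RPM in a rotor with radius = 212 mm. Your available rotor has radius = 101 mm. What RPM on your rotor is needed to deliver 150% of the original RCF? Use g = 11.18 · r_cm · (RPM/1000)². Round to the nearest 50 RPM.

≈ 33900 RPM

Original rotor: r = 212 mm = 21.2 cm
RCF = 11.18 × r × (N/1000)²
RCF_original = 11.18 × 21.2 × (19.11)² = 11.18 × 21.2 × 365.1921 ≈ 86,556.4 × g
Target RCF = 1.5 × 86,556.4 ≈ 129,834.6 × g
Your rotor: r = 101 mm = 10.1 cm
129,834.6 = 11.18 × 10.1 × (N/1000)²
(N/1000)² = 129,834.6 / 112.918 = 1149.813
N = 1000 × √1149.813 ≈ 33,908.9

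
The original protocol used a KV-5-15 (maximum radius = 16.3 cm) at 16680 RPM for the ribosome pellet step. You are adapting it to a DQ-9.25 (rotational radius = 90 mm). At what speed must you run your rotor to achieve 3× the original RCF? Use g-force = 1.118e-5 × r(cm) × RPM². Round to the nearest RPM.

RCF_original = 1.118 × 10⁻⁵ × 16.3 × (16680)² = 1.118 × 10⁻⁵ × 16.3 × 278,222,400 ≈ 50,701.6 × g
Target RCF = 3 × 50,701.6 ≈ 152,104.8 × g
Your rotor: r = 90 mm = 9.0 cm
152,104.8 = 1.118 × 10⁻⁵ × 9 × N²
N² = 152,104.8 / (10.062 × 10⁻⁵) = 1,511,675,611
N ≈ √1,511,675,611 ≈ 38,880.3

≈ 38880 RPM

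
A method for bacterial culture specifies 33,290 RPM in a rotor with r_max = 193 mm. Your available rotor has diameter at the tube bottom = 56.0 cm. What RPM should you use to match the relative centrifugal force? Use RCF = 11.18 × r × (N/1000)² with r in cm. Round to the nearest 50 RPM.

Original rotor: r = 193 mm = 19.3 cm
RCF_original = 11.18 × 19.3 × (33.29)² = 11.18 × 19.3 × 1,108.2241 ≈ 239,125.9 × g
Your rotor: r = 56.0 / 2 = 28 cm
239,125.9 = 11.18 × 28 × (N/1000)²
(N/1000)² = 239,125.9 / 313.04 = 763.8829
N = 1000 × √763.8829 ≈ 27,638.4

≈ 27650 RPM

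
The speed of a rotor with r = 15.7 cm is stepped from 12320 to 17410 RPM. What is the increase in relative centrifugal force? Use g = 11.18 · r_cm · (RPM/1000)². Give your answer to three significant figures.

26600 g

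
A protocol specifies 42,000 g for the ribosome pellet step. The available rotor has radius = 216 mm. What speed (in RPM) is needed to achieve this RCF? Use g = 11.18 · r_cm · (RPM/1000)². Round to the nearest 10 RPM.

r = 216 mm = 21.6 cm
RCF = 11.18 × r × (N/1000)²
42,000 = 11.18 × 21.6 × (N/1000)²
(N/1000)² = 42,000 / 241.488 = 173.9217
N = 1000 × √173.9217 ≈ 13,187.9

N ≈ 13190 RPM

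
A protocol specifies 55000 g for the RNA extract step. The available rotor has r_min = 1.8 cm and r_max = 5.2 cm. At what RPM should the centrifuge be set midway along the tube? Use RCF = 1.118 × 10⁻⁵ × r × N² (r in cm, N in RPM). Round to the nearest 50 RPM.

r_avg = (1.8 + 5.2) / 2 = 3.5 cm
55,000 = 1.118 × 10⁻⁵ × 3.5 × N²
N² = 55,000 / (3.913 × 10⁻⁵) = 1,405,571,173
N ≈ √1,405,571,173 ≈ 37,490.9

N ≈ 37500 RPM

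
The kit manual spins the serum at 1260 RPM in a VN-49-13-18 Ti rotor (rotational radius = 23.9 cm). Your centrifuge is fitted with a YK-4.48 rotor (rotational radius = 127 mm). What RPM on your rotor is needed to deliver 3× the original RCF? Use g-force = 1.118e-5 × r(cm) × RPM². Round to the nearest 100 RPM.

≈ 3000 RPM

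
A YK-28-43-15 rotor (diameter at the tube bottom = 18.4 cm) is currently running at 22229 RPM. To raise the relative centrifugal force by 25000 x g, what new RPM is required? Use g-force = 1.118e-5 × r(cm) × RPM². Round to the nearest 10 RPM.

≈ 27150 RPM

r = 18.4 / 2 = 9.2 cm
Current RCF = 1.118 × 10⁻⁵ × 9.2 × (22229)² = 1.118 × 10⁻⁵ × 9.2 × 494,128,441 ≈ 50,824.1 × g
Target RCF = 50,824.1 + 25,000 = 75,824.1 × g
N² = 75,824.1 / (10.2856 × 10⁻⁵) = 737,186,941
N ≈ √737,186,941 ≈ 27,151.2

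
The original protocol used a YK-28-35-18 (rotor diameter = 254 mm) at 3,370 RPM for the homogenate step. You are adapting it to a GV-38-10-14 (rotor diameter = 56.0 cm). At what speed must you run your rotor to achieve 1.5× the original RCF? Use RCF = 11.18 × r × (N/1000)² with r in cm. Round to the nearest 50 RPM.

Original rotor: r = 254 mm / 2 = 127 mm = 12.7 cm
RCF = 11.18 × r × (N/1000)²
RCF_original = 11.18 × 12.7 × (3.37)² = 11.18 × 12.7 × 11.3569 ≈ 1,612.5 × g
Target RCF = 1.5 × 1,612.5 ≈ 2,418.8 × g
Your rotor: r = 56.0 / 2 = 28 cm
2,418.8 = 11.18 × 28 × (N/1000)²
(N/1000)² = 2,418.8 / 313.04 = 7.726808
N = 1000 × √7.726808 ≈ 2,779.7

≈ 2800 RPM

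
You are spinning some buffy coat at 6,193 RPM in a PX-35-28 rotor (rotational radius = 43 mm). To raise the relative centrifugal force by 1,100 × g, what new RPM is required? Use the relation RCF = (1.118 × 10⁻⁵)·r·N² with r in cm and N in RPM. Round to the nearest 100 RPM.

7800 RPM

r = 43 mm = 4.3 cm
Current RCF = 1.118 × 10⁻⁵ × 4.3 × (6193)² = 1.118 × 10⁻⁵ × 4.3 × 38,353,249 ≈ 1,843.8 × g
Target RCF = 1,843.8 + 1,100 = 2,943.8 × g
N² = 2,943.8 / (4.8074 × 10⁻⁵) = 61,234,763
N ≈ √61,234,763 ≈ 7,825.3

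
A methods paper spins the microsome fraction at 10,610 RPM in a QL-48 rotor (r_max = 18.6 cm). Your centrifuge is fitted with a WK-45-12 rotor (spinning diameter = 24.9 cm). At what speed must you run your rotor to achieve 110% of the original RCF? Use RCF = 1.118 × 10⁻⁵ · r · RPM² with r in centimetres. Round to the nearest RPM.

RCF_original = 1.118 × 10⁻⁵ × 18.6 × (10610)² = 1.118 × 10⁻⁵ × 18.6 × 112,572,100 ≈ 23,409.1 × g
Target RCF = 1.1 × 23,409.1 ≈ 25,750 × g
Your rotor: r = 24.9 / 2 = 12.45 cm
25,750 = 1.118 × 10⁻⁵ × 12.45 × N²
N² = 25,750 / (13.9191 × 10⁻⁵) = 184,997,593
N ≈ √184,997,593 ≈ 13,601.4

13601 RPM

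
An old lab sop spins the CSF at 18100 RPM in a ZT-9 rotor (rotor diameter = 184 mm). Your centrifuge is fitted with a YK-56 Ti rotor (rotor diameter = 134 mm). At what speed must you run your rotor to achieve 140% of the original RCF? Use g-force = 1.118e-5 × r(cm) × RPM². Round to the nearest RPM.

Original rotor: r = 184 mm / 2 = 92 mm = 9.2 cm
RCF = 1.118 × 10⁻⁵ × r × N²
RCF_original = 1.118 × 10⁻⁵ × 9.2 × (18100)² = 1.118 × 10⁻⁵ × 9.2 × 327,610,000 ≈ 33,696.7 × g
Target RCF = 1.4 × 33,696.7 ≈ 47,175.4 × g
Your rotor: r = 134 mm / 2 = 67 mm = 6.7 cm
47,175.4 = 1.118 × 10⁻⁵ × 6.7 × N²
N² = 47,175.4 / (7.4906 × 10⁻⁵) = 629,794,676
N ≈ √629,794,676 ≈ 25,095.7

≈ 25096 RPM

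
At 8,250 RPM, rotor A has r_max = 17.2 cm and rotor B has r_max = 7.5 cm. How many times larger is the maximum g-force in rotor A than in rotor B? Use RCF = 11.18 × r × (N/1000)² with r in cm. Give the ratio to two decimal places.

At fixed N, RCF ∝ r, so RCF_A/RCF_B = r_A/r_B = 17.2 / 7.5 = 2.2933.

2.29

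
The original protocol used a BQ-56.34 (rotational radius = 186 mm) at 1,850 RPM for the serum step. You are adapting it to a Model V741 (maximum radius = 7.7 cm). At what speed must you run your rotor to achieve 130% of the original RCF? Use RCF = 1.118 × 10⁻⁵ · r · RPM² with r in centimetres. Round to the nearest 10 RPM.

Original rotor: r = 186 mm = 18.6 cm
RCF = 1.118 × 10⁻⁵ × r × N²
RCF_original = 1.118 × 10⁻⁵ × 18.6 × (1850)² = 1.118 × 10⁻⁵ × 18.6 × 3,422,500 ≈ 711.7 × g
Target RCF = 1.3 × 711.7 ≈ 925.2 × g
925.2 = 1.118 × 10⁻⁵ × 7.7 × N²
N² = 925.2 / (8.6086 × 10⁻⁵) = 10,747,392
N ≈ √10,747,392 ≈ 3,278.3

≈ 3280 RPM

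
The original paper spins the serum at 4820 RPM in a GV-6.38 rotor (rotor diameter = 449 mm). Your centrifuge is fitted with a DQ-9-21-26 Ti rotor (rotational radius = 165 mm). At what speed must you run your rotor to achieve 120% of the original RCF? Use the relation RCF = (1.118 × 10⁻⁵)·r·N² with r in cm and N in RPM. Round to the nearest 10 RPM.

≈ 6160 RPM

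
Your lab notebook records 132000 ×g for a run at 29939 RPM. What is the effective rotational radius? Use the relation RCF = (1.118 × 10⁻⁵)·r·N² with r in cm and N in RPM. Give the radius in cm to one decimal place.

132000 = 1.118 × 10⁻⁵ × r × (29939)²
r = 132000 / (1.118 × 10⁻⁵ × 896,343,721) = 132000 / 10021.12 ≈ 13.172 cm

≈ 13.2 cm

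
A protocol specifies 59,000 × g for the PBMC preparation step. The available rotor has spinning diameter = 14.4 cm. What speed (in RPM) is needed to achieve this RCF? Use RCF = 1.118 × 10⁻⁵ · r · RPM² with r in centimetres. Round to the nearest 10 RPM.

27070 RPM

r = 14.4 / 2 = 7.2 cm
59,000 = 1.118 × 10⁻⁵ × 7.2 × N²
N² = 59,000 / (8.0496 × 10⁻⁵) = 732,955,675
N ≈ √732,955,675 ≈ 27,073.2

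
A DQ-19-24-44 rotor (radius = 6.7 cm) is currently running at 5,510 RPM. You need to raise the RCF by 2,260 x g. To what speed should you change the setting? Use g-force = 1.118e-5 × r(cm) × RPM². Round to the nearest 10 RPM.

N₂ ≈ 7780 RPM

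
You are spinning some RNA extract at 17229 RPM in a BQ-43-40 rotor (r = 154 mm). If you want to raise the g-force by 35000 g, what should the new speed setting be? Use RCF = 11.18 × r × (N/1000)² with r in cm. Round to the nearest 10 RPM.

r = 154 mm = 15.4 cm
Current RCF = 11.18 × 15.4 × (17.229)² = 11.18 × 15.4 × 296.838441 ≈ 51,107.3 × g
Target RCF = 51,107.3 + 35,000 = 86,107.3 × g
(N/1000)² = 86,107.3 / 172.172 = 500.1237
N = 1000 × √500.1237 ≈ 22,363.4

≈ 22360 RPM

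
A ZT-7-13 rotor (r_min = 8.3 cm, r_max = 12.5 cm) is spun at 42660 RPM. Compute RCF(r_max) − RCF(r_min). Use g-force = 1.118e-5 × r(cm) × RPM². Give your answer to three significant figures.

≈ 85500 g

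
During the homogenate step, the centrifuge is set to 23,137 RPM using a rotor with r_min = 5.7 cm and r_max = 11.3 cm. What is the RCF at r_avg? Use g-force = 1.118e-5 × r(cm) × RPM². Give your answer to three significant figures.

r_avg = (5.7 + 11.3) / 2 = 8.5 cm
RCF = 1.118 × 10⁻⁵ × 8.5 × (23137)² = 1.118 × 10⁻⁵ × 8.5 × 535,320,769 ≈ 50,871.5 × g

≈ 50900 g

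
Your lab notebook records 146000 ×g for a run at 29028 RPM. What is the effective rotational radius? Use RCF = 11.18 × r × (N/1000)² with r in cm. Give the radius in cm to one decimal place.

146000 = 11.18 × r × (29.028)²
r = 146000 / (11.18 × 842.624784) = 146000 / 9420.545 ≈ 15.498 cm

15.5 cm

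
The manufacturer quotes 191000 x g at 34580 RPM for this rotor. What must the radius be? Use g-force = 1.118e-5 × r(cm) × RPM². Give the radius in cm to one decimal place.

≈ 14.3 cm

RCF = 1.118 × 10⁻⁵ × r × N²
191000 = 1.118 × 10⁻⁵ × r × (34580)²
r = 191000 / (1.118 × 10⁻⁵ × 1,195,776,400) = 191000 / 13368.78 ≈ 14.287 cm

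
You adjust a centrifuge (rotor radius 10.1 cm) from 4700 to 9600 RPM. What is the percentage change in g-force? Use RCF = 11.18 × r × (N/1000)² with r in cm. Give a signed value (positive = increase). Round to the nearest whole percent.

RCF ∝ N², so the ratio is (9600/4700)² = (2.042553)² = 4.1720.
Change = 4.1720 − 1 = +3.1720 → +317.2%.

+317%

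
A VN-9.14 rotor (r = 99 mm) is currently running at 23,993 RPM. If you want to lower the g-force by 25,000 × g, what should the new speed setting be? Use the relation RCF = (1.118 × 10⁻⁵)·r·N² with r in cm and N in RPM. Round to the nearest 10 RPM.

N₂ ≈ 18700 RPM

r = 99 mm = 9.9 cm
Current RCF = 1.118 × 10⁻⁵ × 9.9 × (23993)² = 1.118 × 10⁻⁵ × 9.9 × 575,664,049 ≈ 63,715.6 × g
Target RCF = 63,715.6 − 25,000 = 38,715.6 × g
N² = 38,715.6 / (11.0682 × 10⁻⁵) = 349,791,294
N ≈ √349,791,294 ≈ 18,702.7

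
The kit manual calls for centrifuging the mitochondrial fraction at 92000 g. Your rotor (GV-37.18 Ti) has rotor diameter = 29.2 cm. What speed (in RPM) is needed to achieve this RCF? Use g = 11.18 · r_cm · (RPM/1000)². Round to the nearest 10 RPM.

r = 29.2 / 2 = 14.6 cm
92,000 = 11.18 × 14.6 × (N/1000)²
(N/1000)² = 92,000 / 163.228 = 563.6288
N = 1000 × √563.6288 ≈ 23,740.9

≈ 23740 RPM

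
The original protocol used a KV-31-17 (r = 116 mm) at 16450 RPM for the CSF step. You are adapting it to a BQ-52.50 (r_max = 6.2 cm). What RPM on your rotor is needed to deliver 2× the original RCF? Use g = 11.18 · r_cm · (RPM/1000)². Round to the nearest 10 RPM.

≈ 31820 RPM

Original rotor: r = 116 mm = 11.6 cm
RCF_original = 11.18 × 11.6 × (16.45)² = 11.18 × 11.6 × 270.6025 ≈ 35,093.9 × g
Target RCF = 2 × 35,093.9 ≈ 70,187.8 × g
70,187.8 = 11.18 × 6.2 × (N/1000)²
(N/1000)² = 70,187.8 / 69.316 = 1012.577
N = 1000 × √1012.577 ≈ 31,821.0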